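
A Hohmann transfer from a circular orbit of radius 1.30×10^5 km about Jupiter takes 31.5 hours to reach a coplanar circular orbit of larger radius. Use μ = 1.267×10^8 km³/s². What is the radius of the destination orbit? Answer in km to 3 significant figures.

Transfer time t = 31.5 hours = 1.134×10^5 s, and t = π√(a_t³/μ).
So a_t = (μ t²/π²)^(1/3) = (1.267×10^8 × (1.134×10^5)² / π²)^(1/3) = 5.4857×10^5 km.
Since a_t = (r₁ + r₂)/2, r₂ = 2a_t − r₁ = 2×5.4857×10^5 − 1.300×10^5 = 9.6714×10^5 km.

r₂ = 9.67×10^5 km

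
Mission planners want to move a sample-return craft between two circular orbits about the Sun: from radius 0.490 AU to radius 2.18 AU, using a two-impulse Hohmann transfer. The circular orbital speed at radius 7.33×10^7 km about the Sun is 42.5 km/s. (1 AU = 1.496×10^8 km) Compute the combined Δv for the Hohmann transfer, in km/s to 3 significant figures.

From the circular-orbit relation v² = μ/r at r = 7.33×10^7 km: μ = v²r = (42.5)² × 7.33×10^7 = 1.32398×10^11 km³/s².
In km: r₁ = 0.490 × 1.496×10^8 = 7.3304×10^7 km; r₂ = 2.18 × 1.496×10^8 = 3.26128×10^8 km.
Semi-major axis of the transfer orbit: a_t = (7.3304×10^7 + 3.26128×10^8)/2 = 1.99716×10^8 km.
Circular speed at r₁: v₁ = √(μ/r₁) = √(1.32398×10^11/7.3304×10^7) = 42.50 km/s.
On the transfer ellipse at r₁, vis-viva equation gives v_p = √[μ(2/r₁ − 1/a_t)] = 54.31 km/s.
First burn Δv₁ = |v_p − v₁| = 11.81 km/s.
Circular speed at r₂: v₂ = √(μ/r₂) = 20.149 km/s.
Transfer-orbit speed at r₂: v_a = √[μ(2/r₂ − 1/a_t)] = 12.207 km/s.
Second burn Δv₂ = |v₂ − v_a| = 7.942 km/s.
Total Δv = Δv₁ + Δv₂ = 19.75 km/s.

Δv = 19.8 km/s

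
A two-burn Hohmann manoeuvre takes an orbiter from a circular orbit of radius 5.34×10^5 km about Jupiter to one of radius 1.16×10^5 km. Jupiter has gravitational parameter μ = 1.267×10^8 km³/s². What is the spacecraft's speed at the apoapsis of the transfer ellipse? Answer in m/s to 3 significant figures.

v = 9200 m/s

Transfer-ellipse semi-major axis a_t = (r₁ + r₂)/2 = (5.340×10^5 + 1.160×10^5)/2 = 3.250×10^5 km.
The apoapsis of the transfer ellipse is at r = 5.340×10^5 km.
Applying v² = μ(2/r − 1/a_t): v = 9.202 km/s.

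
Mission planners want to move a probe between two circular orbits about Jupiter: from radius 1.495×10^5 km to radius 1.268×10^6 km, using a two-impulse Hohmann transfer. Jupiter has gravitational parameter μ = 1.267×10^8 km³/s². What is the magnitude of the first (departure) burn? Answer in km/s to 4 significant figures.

Transfer-ellipse semi-major axis a_t = (r₁ + r₂)/2 = (1.495×10^5 + 1.268×10^6)/2 = 7.0875×10^5 km.
On the circular orbit at r = 1.495×10^5 km, v_c = √(μ/r) = 29.112 km/s.
Transfer-orbit speed at the same r (vis-viva, a = a_t): v_t = √[μ(2/r − 1/a_t)] = 38.939 km/s.
Δv₁ = |v_t − v_c| = |38.939 − 29.112| = 9.827 km/s.

Δv₁ = 9.827 km/s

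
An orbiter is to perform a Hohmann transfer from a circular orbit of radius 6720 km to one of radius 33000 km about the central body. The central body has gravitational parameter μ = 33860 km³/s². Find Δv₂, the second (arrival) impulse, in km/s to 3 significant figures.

The Hohmann ellipse has a_t = (r₁ + r₂)/2 = 19860 km.
On the circular orbit at r = 33000 km, v_c = √(μ/r) = 1.0129 km/s.
Vis-viva on the transfer ellipse at r = 33000 km gives v_t = √[μ(2/r − 1/a_t)] = 0.58923 km/s.
Δv₂ = |v_t − v_c| = |0.58923 − 1.0129| = 0.4237 km/s.

Δv₂ = 0.424 km/s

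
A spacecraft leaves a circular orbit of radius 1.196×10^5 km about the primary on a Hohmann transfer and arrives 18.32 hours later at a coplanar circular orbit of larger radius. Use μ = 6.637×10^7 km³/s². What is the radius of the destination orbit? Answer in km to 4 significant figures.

Transfer time t = 18.32 hours = 65952 s, and t = π√(a_t³/μ).
So a_t = (μ t²/π²)^(1/3) = (6.637×10^7 × (65952)² / π²)^(1/3) = 3.0811×10^5 km.
Since a_t = (r₁ + r₂)/2, r₂ = 2a_t − r₁ = 2×3.0811×10^5 − 1.196×10^5 = 4.9662×10^5 km.

r₂ = 4.966×10^5 km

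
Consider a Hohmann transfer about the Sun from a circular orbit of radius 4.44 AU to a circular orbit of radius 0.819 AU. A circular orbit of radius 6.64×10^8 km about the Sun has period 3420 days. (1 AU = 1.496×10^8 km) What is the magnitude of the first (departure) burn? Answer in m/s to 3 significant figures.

Δv₁ = 6240 m/s

From Kepler's third law T² = 4π²r³/μ at r = 6.64×10^8 km, T = 3420 days = 3420 × 86400 s = 2.95488×10^8 s: μ = 4π²r³/T² = 1.32368×10^11 km³/s².
In km: r₁ = 4.44 × 1.496×10^8 = 6.64224×10^8 km; r₂ = 0.819 × 1.496×10^8 = 1.225224×10^8 km.
The Hohmann ellipse has a_t = (r₁ + r₂)/2 = 3.933732×10^8 km.
On the circular orbit at r = 6.64224×10^8 km, v_c = √(μ/r) = 14.1168 km/s.
Transfer-orbit speed at the same r (vis-viva, a = a_t): v_t = √[μ(2/r − 1/a_t)] = 7.87844 km/s.
Δv₁ = |v_t − v_c| = |7.87844 − 14.1168| = 6.238 km/s.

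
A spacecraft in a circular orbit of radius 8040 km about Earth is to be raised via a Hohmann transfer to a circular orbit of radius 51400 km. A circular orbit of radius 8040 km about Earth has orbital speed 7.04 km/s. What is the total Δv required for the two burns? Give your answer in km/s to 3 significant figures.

From the circular-orbit relation v² = μ/r at r = 8040 km: μ = v²r = (7.04)² × 8040 = 3.98475×10^5 km³/s².
Semi-major axis of the transfer orbit: a_t = (8040 + 51400)/2 = 29720 km.
At r₁ the circular-orbit speed is v₁ = √(μ/r₁) = 7.040 km/s.
Transfer-orbit speed at r₁ (v² = μ(2/r − 1/a)): v_p = √[μ(2/r₁ − 1/a_t)] = 9.258 km/s.
First burn Δv₁ = |v_p − v₁| = 2.218 km/s.
At r₂, v₂ = √(μ/r₂) = 2.784 km/s.
Transfer-orbit speed at r₂: v_a = √[μ(2/r₂ − 1/a_t)] = 1.448 km/s.
Second burn Δv₂ = |v₂ − v_a| = 1.336 km/s.
Δv = Δv₁ + Δv₂ = 2.218 + 1.336 = 3.554 km/s.

Δv = 3.55 km/s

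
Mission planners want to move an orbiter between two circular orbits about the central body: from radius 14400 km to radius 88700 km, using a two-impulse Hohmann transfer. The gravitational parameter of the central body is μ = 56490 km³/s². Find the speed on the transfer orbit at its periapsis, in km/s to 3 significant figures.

v = 2.60 km/s

The Hohmann ellipse has a_t = (r₁ + r₂)/2 = 51550 km.
The periapsis of the transfer ellipse is at r = 14400 km.
Vis-viva: v = √[μ(2/r − 1/a_t)] = √[56490 × (2/14400 − 1/51550)] = 2.598 km/s.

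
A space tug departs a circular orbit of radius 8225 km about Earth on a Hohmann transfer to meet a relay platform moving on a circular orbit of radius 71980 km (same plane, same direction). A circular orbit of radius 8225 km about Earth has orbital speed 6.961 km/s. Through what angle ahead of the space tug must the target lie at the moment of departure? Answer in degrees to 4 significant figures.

φ = 105.1°

From the circular-orbit relation v² = μ/r at r = 8225 km: μ = v²r = (6.961)² × 8225 = 3.98547×10^5 km³/s².
Semi-major axis of the transfer orbit: a_t = (8225 + 71980)/2 = 40102.5 km.
The half-period of the transfer ellipse is t = π√(a_t³/μ) = 39963.9 s.
The target's mean motion on its circular orbit is ω₂ = √(μ/r₂³) = 3.26905×10^-5 rad/s.
Angle swept by the target during transfer: ω₂·t = 1.30644 rad = 74.853°.
The space tug traverses 180° on the transfer ellipse, so the target must lead by 180° − 74.853° = 105.1°.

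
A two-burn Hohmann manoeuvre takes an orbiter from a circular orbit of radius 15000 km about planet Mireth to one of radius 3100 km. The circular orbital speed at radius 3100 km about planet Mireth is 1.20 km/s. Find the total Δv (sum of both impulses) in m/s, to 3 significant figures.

From the circular-orbit relation v² = μ/r at r = 3100 km: μ = v²r = (1.20)² × 3100 = 4464.00 km³/s².
Transfer-ellipse semi-major axis a_t = (r₁ + r₂)/2 = (15000 + 3100)/2 = 9050 km.
Circular speed at r₁: v₁ = √(μ/r₁) = √(4464.00/15000) = 0.54553 km/s.
On the transfer ellipse at r₁, vis-viva equation gives v_a = √[μ(2/r₁ − 1/a_t)] = 0.31928 km/s.
First burn Δv₁ = |v_a − v₁| = 0.22625 km/s.
Circular speed at r₂: v₂ = √(μ/r₂) = 1.20000 km/s.
Transfer-orbit speed at r₂: v_p = √[μ(2/r₂ − 1/a_t)] = 1.54491 km/s.
Second burn Δv₂ = |v₂ − v_p| = 0.34491 km/s.
Δv = Δv₁ + Δv₂ = 0.22625 + 0.34491 = 0.5712 km/s.

Δv = 571 m/s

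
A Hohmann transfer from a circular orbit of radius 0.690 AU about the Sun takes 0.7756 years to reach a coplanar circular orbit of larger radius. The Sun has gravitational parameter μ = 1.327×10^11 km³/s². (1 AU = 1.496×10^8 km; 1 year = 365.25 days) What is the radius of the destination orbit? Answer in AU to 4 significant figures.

In km: r₁ = 0.690 × 1.496×10^8 = 1.03224×10^8 km.
Transfer time t = 0.7756 years × 365.25 × 86400 s = 2.447607456×10^7 s, and t = π√(a_t³/μ).
So a_t = (μ t²/π²)^(1/3) = (1.327×10^11 × (2.447607456×10^7)² / π²)^(1/3) = 2.0046×10^8 km.
Since a_t = (r₁ + r₂)/2, r₂ = 2a_t − r₁ = 2×2.0046×10^8 − 1.03224×10^8 = 2.97696×10^8 km.
In AU: r₂ = 2.97696×10^8 / 1.496×10^8 = 1.990 AU.

r₂ = 1.990 AU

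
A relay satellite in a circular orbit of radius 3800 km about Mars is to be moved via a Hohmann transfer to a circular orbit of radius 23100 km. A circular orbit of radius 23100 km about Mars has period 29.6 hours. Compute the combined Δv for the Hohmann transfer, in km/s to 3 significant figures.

Δv = 1.68 km/s

From Kepler's third law T² = 4π²r³/μ at r = 23100 km, T = 29.6 hours = 29.6 × 3600 s = 1.0656×10^5 s: μ = 4π²r³/T² = 42855.6 km³/s².
Semi-major axis of the transfer orbit: a_t = (3800 + 23100)/2 = 13450 km.
Circular speed at r₁: v₁ = √(μ/r₁) = √(42855.6/3800) = 3.358 km/s.
Transfer-orbit speed at r₁ (vis-viva): v_p = √[μ(2/r₁ − 1/a_t)] = 4.401 km/s.
First burn Δv₁ = |v_p − v₁| = 1.043 km/s.
Circular speed at r₂: v₂ = √(μ/r₂) = 1.3621 km/s.
Transfer-orbit speed at r₂: v_a = √[μ(2/r₂ − 1/a_t)] = 0.72398 km/s.
Second burn Δv₂ = |v₂ − v_a| = 0.6381 km/s.
Total Δv = Δv₁ + Δv₂ = 1.681 km/s.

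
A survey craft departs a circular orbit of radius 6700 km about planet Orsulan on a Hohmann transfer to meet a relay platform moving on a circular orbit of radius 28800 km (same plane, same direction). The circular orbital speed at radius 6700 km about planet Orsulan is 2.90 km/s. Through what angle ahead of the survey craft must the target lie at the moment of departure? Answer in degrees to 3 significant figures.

φ = 92.9°

From the circular-orbit relation v² = μ/r at r = 6700 km: μ = v²r = (2.90)² × 6700 = 56347.0 km³/s².
Semi-major axis of the transfer orbit: a_t = (6700 + 28800)/2 = 17750 km.
Transfer time t = π√(a_t³/μ) = 31300 s.
The target's mean motion on its circular orbit is ω₂ = √(μ/r₂³) = 4.857×10^-5 rad/s.
Angle swept by the target during transfer: ω₂·t = 1.520 rad = 87.09°.
Arrival is 180° from departure on the ellipse, so φ = 180° − 87.09° = 92.9°.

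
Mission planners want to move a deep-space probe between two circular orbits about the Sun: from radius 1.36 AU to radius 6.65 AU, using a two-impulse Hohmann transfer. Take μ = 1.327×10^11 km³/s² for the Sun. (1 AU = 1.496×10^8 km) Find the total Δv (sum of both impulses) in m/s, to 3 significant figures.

In km: r₁ = 1.36 × 1.496×10^8 = 2.03456×10^8 km; r₂ = 6.65 × 1.496×10^8 = 9.9484×10^8 km.
The Hohmann ellipse has a_t = (r₁ + r₂)/2 = 5.99148×10^8 km.
At r₁ the circular-orbit speed is v₁ = √(μ/r₁) = 25.54 km/s.
On the transfer ellipse at r₁, vis-viva equation gives v_p = √[μ(2/r₁ − 1/a_t)] = 32.91 km/s.
First burn Δv₁ = |v_p − v₁| = 7.370 km/s.
Circular speed at r₂: v₂ = √(μ/r₂) = 11.549 km/s.
Transfer-orbit speed at r₂: v_a = √[μ(2/r₂ − 1/a_t)] = 6.7302 km/s.
Second burn Δv₂ = |v₂ − v_a| = 4.819 km/s.
Total Δv = Δv₁ + Δv₂ = 12.19 km/s.

Δv = 12200 m/s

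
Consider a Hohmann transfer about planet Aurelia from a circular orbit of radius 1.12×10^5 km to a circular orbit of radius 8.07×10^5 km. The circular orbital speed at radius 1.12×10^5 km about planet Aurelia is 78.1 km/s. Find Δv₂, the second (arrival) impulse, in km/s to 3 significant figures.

Δv₂ = 14.7 km/s

From the circular-orbit relation v² = μ/r at r = 1.12×10^5 km: μ = v²r = (78.1)² × 1.12×10^5 = 6.83156×10^8 km³/s².
The Hohmann ellipse has a_t = (r₁ + r₂)/2 = 4.595×10^5 km.
On the circular orbit at r = 8.070×10^5 km, v_c = √(μ/r) = 29.095 km/s.
Transfer-orbit speed at the same r (vis-viva, a = a_t): v_t = √[μ(2/r − 1/a_t)] = 14.364 km/s.
Δv₂ = |v_t − v_c| = |14.364 − 29.095| = 14.73 km/s.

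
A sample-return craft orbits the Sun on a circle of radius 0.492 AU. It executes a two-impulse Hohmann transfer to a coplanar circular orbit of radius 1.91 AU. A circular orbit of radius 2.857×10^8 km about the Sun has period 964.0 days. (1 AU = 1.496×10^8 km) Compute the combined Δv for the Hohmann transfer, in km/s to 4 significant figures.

From Kepler's third law T² = 4π²r³/μ at r = 2.857×10^8 km, T = 964.0 days = 964.0 × 86400 s = 8.32896×10^7 s: μ = 4π²r³/T² = 1.32712×10^11 km³/s².
In km: r₁ = 0.492 × 1.496×10^8 = 7.36032×10^7 km; r₂ = 1.91 × 1.496×10^8 = 2.85736×10^8 km.
Semi-major axis of the transfer orbit: a_t = (7.36032×10^7 + 2.85736×10^8)/2 = 1.796696×10^8 km.
Circular speed at r₁: v₁ = √(μ/r₁) = √(1.32712×10^11/7.36032×10^7) = 42.463 km/s.
On the transfer ellipse at r₁, vis-viva gives v_p = √[μ(2/r₁ − 1/a_t)] = 53.549 km/s.
First burn Δv₁ = |v_p − v₁| = 11.086 km/s.
At r₂, v₂ = √(μ/r₂) = 21.55123 km/s.
Transfer-orbit speed at r₂: v_a = √[μ(2/r₂ − 1/a_t)] = 13.79377 km/s.
Second burn Δv₂ = |v₂ − v_a| = 7.7575 km/s.
Total Δv = Δv₁ + Δv₂ = 18.84 km/s.

Δv = 18.84 km/s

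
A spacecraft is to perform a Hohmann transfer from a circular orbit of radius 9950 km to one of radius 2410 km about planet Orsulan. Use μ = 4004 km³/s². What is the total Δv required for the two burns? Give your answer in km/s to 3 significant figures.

Δv = 0.585 km/s

Semi-major axis of the transfer orbit: a_t = (9950 + 2410)/2 = 6180 km.
At r₁ the circular-orbit speed is v₁ = √(μ/r₁) = 0.63436 km/s.
On the transfer ellipse at r₁, v² = μ(2/r − 1/a) gives v_a = √[μ(2/r₁ − 1/a_t)] = 0.39614 km/s.
First burn Δv₁ = |v_a − v₁| = 0.2382 km/s.
Circular speed at r₂: v₂ = √(μ/r₂) = 1.28896 km/s.
Transfer-orbit speed at r₂: v_p = √[μ(2/r₂ − 1/a_t)] = 1.63552 km/s.
Second burn Δv₂ = |v₂ − v_p| = 0.3466 km/s.
Δv = Δv₁ + Δv₂ = 0.2382 + 0.3466 = 0.5848 km/s.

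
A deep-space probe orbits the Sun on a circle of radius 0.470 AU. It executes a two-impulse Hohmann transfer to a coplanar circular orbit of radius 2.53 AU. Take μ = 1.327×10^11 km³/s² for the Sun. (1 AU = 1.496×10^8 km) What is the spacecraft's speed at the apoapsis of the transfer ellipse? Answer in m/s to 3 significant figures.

In km: r₁ = 0.470 × 1.496×10^8 = 7.0312×10^7 km; r₂ = 2.53 × 1.496×10^8 = 3.78488×10^8 km.
Transfer-ellipse semi-major axis a_t = (r₁ + r₂)/2 = (7.0312×10^7 + 3.78488×10^8)/2 = 2.244×10^8 km.
At apoapsis, r = 3.78488×10^8 km.
From the vis-viva equation, v = √[μ(2/r − 1/a_t)] = 10.48 km/s.

v = 10500 m/s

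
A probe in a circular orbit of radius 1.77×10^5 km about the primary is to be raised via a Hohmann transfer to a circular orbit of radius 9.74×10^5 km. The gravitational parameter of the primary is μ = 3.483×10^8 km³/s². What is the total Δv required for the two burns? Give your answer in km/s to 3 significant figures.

Δv = 21.8 km/s

The Hohmann ellipse has a_t = (r₁ + r₂)/2 = 5.755×10^5 km.
Circular speed at r₁: v₁ = √(μ/r₁) = √(3.483×10^8/1.770×10^5) = 44.36 km/s.
On the transfer ellipse at r₁, vis-viva equation gives v_p = √[μ(2/r₁ − 1/a_t)] = 57.71 km/s.
First burn Δv₁ = |v_p − v₁| = 13.35 km/s.
Circular speed at r₂: v₂ = √(μ/r₂) = 18.910 km/s.
Transfer-orbit speed at r₂: v_a = √[μ(2/r₂ − 1/a_t)] = 10.487 km/s.
Second burn Δv₂ = |v₂ − v_a| = 8.423 km/s.
Total Δv = Δv₁ + Δv₂ = 21.77 km/s.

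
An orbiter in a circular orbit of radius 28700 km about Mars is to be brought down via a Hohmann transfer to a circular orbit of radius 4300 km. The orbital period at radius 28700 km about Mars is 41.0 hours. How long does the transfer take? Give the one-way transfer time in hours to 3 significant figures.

From Kepler's third law T² = 4π²r³/μ at r = 28700 km, T = 41.0 hours = 41.0 × 3600 s = 1.476×10^5 s: μ = 4π²r³/T² = 42838.3 km³/s².
Transfer-ellipse semi-major axis a_t = (r₁ + r₂)/2 = (28700 + 4300)/2 = 16500 km.
By Kepler's third law the transfer-orbit period is T = 2π√(a_t³/μ), so t = T/2 = 32170 s.
Converting: 32170 s ÷ 3600 s/hour = 8.94 hours.

t = 8.94 hours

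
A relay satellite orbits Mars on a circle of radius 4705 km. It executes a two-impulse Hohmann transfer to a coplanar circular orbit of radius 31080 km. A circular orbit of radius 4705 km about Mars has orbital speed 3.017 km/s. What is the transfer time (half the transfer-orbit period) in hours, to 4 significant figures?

From the circular-orbit relation v² = μ/r at r = 4705 km: μ = v²r = (3.017)² × 4705 = 42826.3 km³/s².
Semi-major axis of the transfer orbit: a_t = (4705 + 31080)/2 = 17892.5 km.
Transfer time t = π√(a_t³/μ) = π√((17892.5)³ / 42826.3) = 36330 s.
Converting: 36330 s ÷ 3600 s/hour = 10.09 hours.

t = 10.09 hours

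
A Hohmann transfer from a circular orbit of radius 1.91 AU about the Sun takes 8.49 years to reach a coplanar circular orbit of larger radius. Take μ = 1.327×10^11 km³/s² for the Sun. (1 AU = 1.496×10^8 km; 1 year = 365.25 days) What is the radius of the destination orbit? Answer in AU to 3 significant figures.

In km: r₁ = 1.91 × 1.496×10^8 = 2.85736×10^8 km.
Transfer time t = 8.49 years × 365.25 × 86400 s = 2.67924024×10^8 s, and t = π√(a_t³/μ).
So a_t = (μ t²/π²)^(1/3) = (1.327×10^11 × (2.67924024×10^8)² / π²)^(1/3) = 9.8825×10^8 km.
Since a_t = (r₁ + r₂)/2, r₂ = 2a_t − r₁ = 2×9.8825×10^8 − 2.85736×10^8 = 1.690764×10^9 km.
In AU: r₂ = 1.690764×10^9 / 1.496×10^8 = 11.3 AU.

r₂ = 11.3 AU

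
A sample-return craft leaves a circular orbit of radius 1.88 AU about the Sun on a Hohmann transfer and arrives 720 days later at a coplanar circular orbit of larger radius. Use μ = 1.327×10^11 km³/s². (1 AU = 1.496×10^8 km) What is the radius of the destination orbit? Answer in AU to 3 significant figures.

In km: r₁ = 1.88 × 1.496×10^8 = 2.81248×10^8 km.
Transfer time t = 720 days = 6.2208×10^7 s, and t = π√(a_t³/μ).
So a_t = (μ t²/π²)^(1/3) = (1.327×10^11 × (6.2208×10^7)² / π²)^(1/3) = 3.7333×10^8 km.
Since a_t = (r₁ + r₂)/2, r₂ = 2a_t − r₁ = 2×3.7333×10^8 − 2.81248×10^8 = 4.65412×10^8 km.
In AU: r₂ = 4.65412×10^8 / 1.496×10^8 = 3.11 AU.

r₂ = 3.11 AU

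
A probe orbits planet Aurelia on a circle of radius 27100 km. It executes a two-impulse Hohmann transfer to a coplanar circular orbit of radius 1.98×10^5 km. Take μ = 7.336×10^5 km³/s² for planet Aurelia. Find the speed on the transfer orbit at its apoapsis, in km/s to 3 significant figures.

Transfer-ellipse semi-major axis a_t = (r₁ + r₂)/2 = (27100 + 1.980×10^5)/2 = 1.1255×10^5 km.
At apoapsis, r = 1.980×10^5 km.
Vis-viva: v = √[μ(2/r − 1/a_t)] = √[7.336×10^5 × (2/1.980×10^5 − 1/1.1255×10^5)] = 0.9445 km/s.

v = 0.945 km/s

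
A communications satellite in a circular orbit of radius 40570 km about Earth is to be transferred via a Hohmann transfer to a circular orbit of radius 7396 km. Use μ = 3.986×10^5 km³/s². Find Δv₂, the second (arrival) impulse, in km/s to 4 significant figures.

The Hohmann ellipse has a_t = (r₁ + r₂)/2 = 23983 km.
On the circular orbit at r = 7396 km, v_c = √(μ/r) = 7.341 km/s.
Vis-viva on the transfer ellipse at r = 7396 km gives v_t = √[μ(2/r − 1/a_t)] = 9.548 km/s.
Δv₂ = |v_t − v_c| = |9.548 − 7.341| = 2.207 km/s.

Δv₂ = 2.207 km/s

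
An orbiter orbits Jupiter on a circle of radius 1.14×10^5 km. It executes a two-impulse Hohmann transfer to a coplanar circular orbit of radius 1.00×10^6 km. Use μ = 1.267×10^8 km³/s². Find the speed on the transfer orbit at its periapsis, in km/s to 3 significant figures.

Transfer-ellipse semi-major axis a_t = (r₁ + r₂)/2 = (1.140×10^5 + 1.000×10^6)/2 = 5.570×10^5 km.
The periapsis of the transfer ellipse is at r = 1.140×10^5 km.
From the vis-viva equation, v = √[μ(2/r − 1/a_t)] = 44.67 km/s.

v = 44.7 km/s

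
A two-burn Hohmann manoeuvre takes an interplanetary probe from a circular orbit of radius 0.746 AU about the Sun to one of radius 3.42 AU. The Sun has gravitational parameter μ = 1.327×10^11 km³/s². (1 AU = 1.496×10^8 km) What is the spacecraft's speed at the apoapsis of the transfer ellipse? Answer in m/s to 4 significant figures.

In km: r₁ = 0.746 × 1.496×10^8 = 1.116016×10^8 km; r₂ = 3.42 × 1.496×10^8 = 5.11632×10^8 km.
The Hohmann ellipse has a_t = (r₁ + r₂)/2 = 3.116168×10^8 km.
The apoapsis of the transfer ellipse is at r = 5.11632×10^8 km.
Vis-viva: v = √[μ(2/r − 1/a_t)] = √[1.327×10^11 × (2/5.11632×10^8 − 1/3.116168×10^8)] = 9.638 km/s.

v = 9638 m/s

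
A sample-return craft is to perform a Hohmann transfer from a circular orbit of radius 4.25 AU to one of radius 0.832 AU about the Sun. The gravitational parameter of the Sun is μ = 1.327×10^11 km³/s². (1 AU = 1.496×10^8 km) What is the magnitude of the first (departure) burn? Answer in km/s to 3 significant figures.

In km: r₁ = 4.25 × 1.496×10^8 = 6.358×10^8 km; r₂ = 0.832 × 1.496×10^8 = 1.244672×10^8 km.
The Hohmann ellipse has a_t = (r₁ + r₂)/2 = 3.801336×10^8 km.
On the circular orbit at r = 6.358×10^8 km, v_c = √(μ/r) = 14.447 km/s.
Vis-viva on the transfer ellipse at r = 6.358×10^8 km gives v_t = √[μ(2/r − 1/a_t)] = 8.2667 km/s.
Δv₁ = |v_t − v_c| = |8.2667 − 14.447| = 6.180 km/s.

Δv₁ = 6.18 km/s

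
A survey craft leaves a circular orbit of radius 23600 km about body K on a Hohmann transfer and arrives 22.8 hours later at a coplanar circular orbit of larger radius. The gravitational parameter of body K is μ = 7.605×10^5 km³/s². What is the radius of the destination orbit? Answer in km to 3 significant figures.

r₂ = 1.37×10^5 km

Transfer time t = 22.8 hours = 82080 s, and t = π√(a_t³/μ).
So a_t = (μ t²/π²)^(1/3) = (7.605×10^5 × (82080)² / π²)^(1/3) = 80370 km.
Since a_t = (r₁ + r₂)/2, r₂ = 2a_t − r₁ = 2×80370 − 23600 = 1.3714×10^5 km.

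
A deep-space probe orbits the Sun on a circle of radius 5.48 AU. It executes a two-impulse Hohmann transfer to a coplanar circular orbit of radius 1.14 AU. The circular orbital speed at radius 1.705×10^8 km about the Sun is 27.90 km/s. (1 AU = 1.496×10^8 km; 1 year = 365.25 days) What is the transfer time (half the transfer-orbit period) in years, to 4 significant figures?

From the circular-orbit relation v² = μ/r at r = 1.705×10^8 km: μ = v²r = (27.90)² × 1.705×10^8 = 1.32719×10^11 km³/s².
In km: r₁ = 5.48 × 1.496×10^8 = 8.19808×10^8 km; r₂ = 1.14 × 1.496×10^8 = 1.70544×10^8 km.
The Hohmann ellipse has a_t = (r₁ + r₂)/2 = 4.95176×10^8 km.
By Kepler's third law the transfer-orbit period is T = 2π√(a_t³/μ), so t = T/2 = 9.502×10^7 s.
Converting: 9.502×10^7 s ÷ 3.15576×10^7 s/year (365.25 × 86400) = 3.011 years.

t = 3.011 years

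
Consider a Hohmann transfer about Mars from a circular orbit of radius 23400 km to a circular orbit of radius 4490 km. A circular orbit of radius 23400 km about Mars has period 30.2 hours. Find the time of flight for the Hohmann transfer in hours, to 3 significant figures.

t = 6.95 hours

From Kepler's third law T² = 4π²r³/μ at r = 23400 km, T = 30.2 hours = 30.2 × 3600 s = 1.0872×10^5 s: μ = 4π²r³/T² = 42794.5 km³/s².
The Hohmann ellipse has a_t = (r₁ + r₂)/2 = 13945 km.
By Kepler's third law the transfer-orbit period is T = 2π√(a_t³/μ), so t = T/2 = 25010 s.
Converting: 25010 s ÷ 3600 s/hour = 6.95 hours.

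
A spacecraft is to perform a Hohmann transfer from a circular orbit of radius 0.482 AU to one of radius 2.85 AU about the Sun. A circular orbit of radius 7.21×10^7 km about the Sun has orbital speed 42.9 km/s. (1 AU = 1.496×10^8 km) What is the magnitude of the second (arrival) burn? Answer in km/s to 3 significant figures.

Δv₂ = 8.15 km/s

From the circular-orbit relation v² = μ/r at r = 7.21×10^7 km: μ = v²r = (42.9)² × 7.21×10^7 = 1.32694×10^11 km³/s².
In km: r₁ = 0.482 × 1.496×10^8 = 7.21072×10^7 km; r₂ = 2.85 × 1.496×10^8 = 4.2636×10^8 km.
The Hohmann ellipse has a_t = (r₁ + r₂)/2 = 2.492336×10^8 km.
On the circular orbit at r = 4.2636×10^8 km, v_c = √(μ/r) = 17.6415 km/s.
Vis-viva on the transfer ellipse at r = 4.2636×10^8 km gives v_t = √[μ(2/r − 1/a_t)] = 9.48905 km/s.
Δv₂ = |v_t − v_c| = |9.48905 − 17.6415| = 8.152 km/s.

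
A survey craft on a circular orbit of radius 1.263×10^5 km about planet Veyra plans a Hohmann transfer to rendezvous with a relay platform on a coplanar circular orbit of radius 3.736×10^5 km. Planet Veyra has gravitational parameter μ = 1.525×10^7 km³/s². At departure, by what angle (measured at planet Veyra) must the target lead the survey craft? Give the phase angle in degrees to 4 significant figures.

φ = 81.50°

Semi-major axis of the transfer orbit: a_t = (1.263×10^5 + 3.736×10^5)/2 = 2.4995×10^5 km.
Transfer time t = π√(a_t³/μ) = 1.0053×10^5 s.
The target's mean motion on its circular orbit is ω₂ = √(μ/r₂³) = 1.7101×10^-5 rad/s.
Angle swept by the target during transfer: ω₂·t = 1.7192 rad = 98.50°.
The survey craft traverses 180° on the transfer ellipse, so the target must lead by 180° − 98.50° = 81.50°.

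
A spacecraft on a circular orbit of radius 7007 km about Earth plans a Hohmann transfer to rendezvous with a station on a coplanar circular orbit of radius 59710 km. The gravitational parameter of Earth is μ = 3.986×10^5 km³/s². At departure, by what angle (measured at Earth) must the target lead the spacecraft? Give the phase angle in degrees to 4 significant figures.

φ = 104.8°

Transfer-ellipse semi-major axis a_t = (r₁ + r₂)/2 = (7007 + 59710)/2 = 33358.5 km.
The half-period of the transfer ellipse is t = π√(a_t³/μ) = 30317.3 s.
The target's mean motion on its circular orbit is ω₂ = √(μ/r₂³) = 4.32711×10^-5 rad/s.
Angle swept by the target during transfer: ω₂·t = 1.31186 rad = 75.16°.
The spacecraft traverses 180° on the transfer ellipse, so the target must lead by 180° − 75.16° = 104.8°.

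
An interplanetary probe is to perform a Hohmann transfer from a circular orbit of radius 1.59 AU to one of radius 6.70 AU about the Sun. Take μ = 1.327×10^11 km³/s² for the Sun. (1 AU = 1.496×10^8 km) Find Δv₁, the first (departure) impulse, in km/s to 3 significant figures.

In km: r₁ = 1.59 × 1.496×10^8 = 2.37864×10^8 km; r₂ = 6.70 × 1.496×10^8 = 1.00232×10^9 km.
The Hohmann ellipse has a_t = (r₁ + r₂)/2 = 6.20092×10^8 km.
On the circular orbit at r = 2.37864×10^8 km, v_c = √(μ/r) = 23.62 km/s.
Vis-viva on the transfer ellipse at r = 2.37864×10^8 km gives v_t = √[μ(2/r − 1/a_t)] = 30.03 km/s.
Δv₁ = |v_t − v_c| = |30.03 − 23.62| = 6.410 km/s.

Δv₁ = 6.41 km/s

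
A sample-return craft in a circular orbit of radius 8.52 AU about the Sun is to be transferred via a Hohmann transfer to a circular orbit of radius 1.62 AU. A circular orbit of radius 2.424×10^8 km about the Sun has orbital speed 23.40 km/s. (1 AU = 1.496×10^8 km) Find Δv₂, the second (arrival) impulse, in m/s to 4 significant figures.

From the circular-orbit relation v² = μ/r at r = 2.424×10^8 km: μ = v²r = (23.40)² × 2.424×10^8 = 1.32729×10^11 km³/s².
In km: r₁ = 8.52 × 1.496×10^8 = 1.274592×10^9 km; r₂ = 1.62 × 1.496×10^8 = 2.42352×10^8 km.
Semi-major axis of the transfer orbit: a_t = (1.274592×10^9 + 2.42352×10^8)/2 = 7.58472×10^8 km.
On the circular orbit at r = 2.42352×10^8 km, v_c = √(μ/r) = 23.402 km/s.
Transfer-orbit speed at the same r (vis-viva, a = a_t): v_t = √[μ(2/r − 1/a_t)] = 30.337 km/s.
Δv₂ = |v_t − v_c| = |30.337 − 23.402| = 6.935 km/s.

Δv₂ = 6935 m/s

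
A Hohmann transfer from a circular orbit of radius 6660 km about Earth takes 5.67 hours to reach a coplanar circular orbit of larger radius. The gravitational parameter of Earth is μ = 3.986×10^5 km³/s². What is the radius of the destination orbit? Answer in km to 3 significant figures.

r₂ = 44600 km

Transfer time t = 5.67 hours = 20412 s, and t = π√(a_t³/μ).
So a_t = (μ t²/π²)^(1/3) = (3.986×10^5 × (20412)² / π²)^(1/3) = 25625 km.
Since a_t = (r₁ + r₂)/2, r₂ = 2a_t − r₁ = 2×25625 − 6660 = 44590 km.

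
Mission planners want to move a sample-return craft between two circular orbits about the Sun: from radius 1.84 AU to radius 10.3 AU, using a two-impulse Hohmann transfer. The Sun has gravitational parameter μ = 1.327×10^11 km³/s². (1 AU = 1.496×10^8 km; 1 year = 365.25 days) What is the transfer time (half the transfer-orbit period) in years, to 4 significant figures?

t = 7.478 years

In km: r₁ = 1.84 × 1.496×10^8 = 2.75264×10^8 km; r₂ = 10.3 × 1.496×10^8 = 1.54088×10^9 km.
Semi-major axis of the transfer orbit: a_t = (2.75264×10^8 + 1.54088×10^9)/2 = 9.08072×10^8 km.
By Kepler's third law the transfer-orbit period is T = 2π√(a_t³/μ), so t = T/2 = 2.360×10^8 s.
Converting: 2.360×10^8 s ÷ 3.15576×10^7 s/year (365.25 × 86400) = 7.478 years.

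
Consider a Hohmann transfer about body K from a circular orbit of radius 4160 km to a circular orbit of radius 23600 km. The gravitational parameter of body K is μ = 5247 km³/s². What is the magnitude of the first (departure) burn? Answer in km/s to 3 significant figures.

Δv₁ = 0.341 km/s

Semi-major axis of the transfer orbit: a_t = (4160 + 23600)/2 = 13880 km.
Circular speed at r = 4160 km: v_c = √(μ/r) = 1.12308 km/s.
Transfer-orbit speed at the same r (vis-viva, a = a_t): v_t = √[μ(2/r − 1/a_t)] = 1.46444 km/s.
Δv₁ = |v_t − v_c| = |1.46444 − 1.12308| = 0.3414 km/s.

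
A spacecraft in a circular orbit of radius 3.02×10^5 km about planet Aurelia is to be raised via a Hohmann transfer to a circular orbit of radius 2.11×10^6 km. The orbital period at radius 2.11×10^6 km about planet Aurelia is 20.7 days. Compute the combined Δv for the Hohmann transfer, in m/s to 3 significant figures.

From Kepler's third law T² = 4π²r³/μ at r = 2.11×10^6 km, T = 20.7 days = 20.7 × 86400 s = 1.78848×10^6 s: μ = 4π²r³/T² = 1.15942×10^8 km³/s².
The Hohmann ellipse has a_t = (r₁ + r₂)/2 = 1.206×10^6 km.
At r₁ the circular-orbit speed is v₁ = √(μ/r₁) = 19.594 km/s.
Transfer-orbit speed at r₁ (vis-viva equation): v_p = √[μ(2/r₁ − 1/a_t)] = 25.917 km/s.
First burn Δv₁ = |v_p − v₁| = 6.323 km/s.
At r₂, v₂ = √(μ/r₂) = 7.4127 km/s.
Transfer-orbit speed at r₂: v_a = √[μ(2/r₂ − 1/a_t)] = 3.7094 km/s.
Second burn Δv₂ = |v₂ − v_a| = 3.703 km/s.
Δv = Δv₁ + Δv₂ = 6.323 + 3.703 = 10.03 km/s.

Δv = 10000 m/s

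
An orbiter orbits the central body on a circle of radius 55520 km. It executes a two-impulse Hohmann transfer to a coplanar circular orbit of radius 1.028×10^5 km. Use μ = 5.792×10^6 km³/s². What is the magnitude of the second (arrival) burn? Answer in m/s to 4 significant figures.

The Hohmann ellipse has a_t = (r₁ + r₂)/2 = 79160 km.
Circular speed at r = 1.028×10^5 km: v_c = √(μ/r) = 7.506 km/s.
Vis-viva on the transfer ellipse at r = 1.028×10^5 km gives v_t = √[μ(2/r − 1/a_t)] = 6.286 km/s.
Δv₂ = |v_t − v_c| = |6.286 − 7.506| = 1.220 km/s.

Δv₂ = 1220 m/s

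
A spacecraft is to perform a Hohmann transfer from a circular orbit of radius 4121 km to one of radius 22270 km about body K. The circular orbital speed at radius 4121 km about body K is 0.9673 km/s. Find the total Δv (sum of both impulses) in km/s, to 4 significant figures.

Δv = 0.4729 km/s

From the circular-orbit relation v² = μ/r at r = 4121 km: μ = v²r = (0.9673)² × 4121 = 3855.89 km³/s².
The Hohmann ellipse has a_t = (r₁ + r₂)/2 = 13195.5 km.
At r₁ the circular-orbit speed is v₁ = √(μ/r₁) = 0.96730 km/s.
Transfer-orbit speed at r₁ (v² = μ(2/r − 1/a)): v_p = √[μ(2/r₁ − 1/a_t)] = 1.2566 km/s.
First burn Δv₁ = |v_p − v₁| = 0.2893 km/s.
Circular speed at r₂: v₂ = √(μ/r₂) = 0.4161 km/s.
Transfer-orbit speed at r₂: v_a = √[μ(2/r₂ − 1/a_t)] = 0.2325 km/s.
Second burn Δv₂ = |v₂ − v_a| = 0.1836 km/s.
Total Δv = Δv₁ + Δv₂ = 0.4729 km/s.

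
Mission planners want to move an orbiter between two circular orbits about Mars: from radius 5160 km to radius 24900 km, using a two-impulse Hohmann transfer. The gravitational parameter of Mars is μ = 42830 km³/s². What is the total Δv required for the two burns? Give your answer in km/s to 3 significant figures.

Δv = 1.37 km/s

The Hohmann ellipse has a_t = (r₁ + r₂)/2 = 15030 km.
Circular speed at r₁: v₁ = √(μ/r₁) = √(42830/5160) = 2.88104 km/s.
On the transfer ellipse at r₁, vis-viva equation gives v_p = √[μ(2/r₁ − 1/a_t)] = 3.70825 km/s.
First burn Δv₁ = |v_p − v₁| = 0.8272 km/s.
At r₂, v₂ = √(μ/r₂) = 1.31152 km/s.
Transfer-orbit speed at r₂: v_a = √[μ(2/r₂ − 1/a_t)] = 0.768457 km/s.
Second burn Δv₂ = |v₂ − v_a| = 0.5431 km/s.
Total Δv = Δv₁ + Δv₂ = 1.370 km/s.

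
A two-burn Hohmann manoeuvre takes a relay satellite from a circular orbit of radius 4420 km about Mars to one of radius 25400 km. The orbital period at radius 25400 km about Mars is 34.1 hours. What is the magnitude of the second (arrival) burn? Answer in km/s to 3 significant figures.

From Kepler's third law T² = 4π²r³/μ at r = 25400 km, T = 34.1 hours = 34.1 × 3600 s = 1.2276×10^5 s: μ = 4π²r³/T² = 42928.6 km³/s².
Semi-major axis of the transfer orbit: a_t = (4420 + 25400)/2 = 14910 km.
On the circular orbit at r = 25400 km, v_c = √(μ/r) = 1.300 km/s.
Transfer-orbit speed at the same r (vis-viva, a = a_t): v_t = √[μ(2/r − 1/a_t)] = 0.7078 km/s.
Δv₂ = |v_t − v_c| = |0.7078 − 1.300| = 0.5922 km/s.

Δv₂ = 0.592 km/s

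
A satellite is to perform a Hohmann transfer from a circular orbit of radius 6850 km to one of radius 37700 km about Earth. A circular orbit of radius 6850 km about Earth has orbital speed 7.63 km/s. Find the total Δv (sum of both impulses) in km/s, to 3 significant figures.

From the circular-orbit relation v² = μ/r at r = 6850 km: μ = v²r = (7.63)² × 6850 = 3.98786×10^5 km³/s².
The Hohmann ellipse has a_t = (r₁ + r₂)/2 = 22275 km.
At r₁ the circular-orbit speed is v₁ = √(μ/r₁) = 7.630 km/s.
Transfer-orbit speed at r₁ (vis-viva): v_p = √[μ(2/r₁ − 1/a_t)] = 9.926 km/s.
First burn Δv₁ = |v_p − v₁| = 2.296 km/s.
At r₂, v₂ = √(μ/r₂) = 3.2524 km/s.
Transfer-orbit speed at r₂: v_a = √[μ(2/r₂ − 1/a_t)] = 1.8036 km/s.
Second burn Δv₂ = |v₂ − v_a| = 1.449 km/s.
Δv = Δv₁ + Δv₂ = 2.296 + 1.449 = 3.745 km/s.

Δv = 3.75 km/s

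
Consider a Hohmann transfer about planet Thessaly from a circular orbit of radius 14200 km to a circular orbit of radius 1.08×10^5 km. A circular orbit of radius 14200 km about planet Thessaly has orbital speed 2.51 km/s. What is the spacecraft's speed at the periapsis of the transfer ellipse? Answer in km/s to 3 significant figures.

From the circular-orbit relation v² = μ/r at r = 14200 km: μ = v²r = (2.51)² × 14200 = 89461.4 km³/s².
Transfer-ellipse semi-major axis a_t = (r₁ + r₂)/2 = (14200 + 1.080×10^5)/2 = 61100 km.
At periapsis, r = 14200 km.
Applying v² = μ(2/r − 1/a_t): v = 3.337 km/s.

v = 3.34 km/s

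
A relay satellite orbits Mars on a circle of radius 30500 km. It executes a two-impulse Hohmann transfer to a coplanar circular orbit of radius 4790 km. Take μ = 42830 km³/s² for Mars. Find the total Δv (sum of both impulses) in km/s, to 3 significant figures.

Δv = 1.51 km/s

Semi-major axis of the transfer orbit: a_t = (30500 + 4790)/2 = 17645 km.
Circular speed at r₁: v₁ = √(μ/r₁) = √(42830/30500) = 1.185 km/s.
Transfer-orbit speed at r₁ (vis-viva): v_a = √[μ(2/r₁ − 1/a_t)] = 0.6174 km/s.
First burn Δv₁ = |v_a − v₁| = 0.5676 km/s.
At r₂, v₂ = √(μ/r₂) = 2.99024 km/s.
Transfer-orbit speed at r₂: v_p = √[μ(2/r₂ − 1/a_t)] = 3.93138 km/s.
Second burn Δv₂ = |v₂ − v_p| = 0.9411 km/s.
Total Δv = Δv₁ + Δv₂ = 1.509 km/s.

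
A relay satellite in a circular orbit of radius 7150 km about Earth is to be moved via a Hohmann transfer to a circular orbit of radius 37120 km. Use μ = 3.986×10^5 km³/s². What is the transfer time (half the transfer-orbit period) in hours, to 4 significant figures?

The Hohmann ellipse has a_t = (r₁ + r₂)/2 = 22135 km.
Half the transfer-orbit period gives t = π√(a_t³/μ) = 16387 s.
Converting: 16387 s ÷ 3600 s/hour = 4.552 hours.

t = 4.552 hours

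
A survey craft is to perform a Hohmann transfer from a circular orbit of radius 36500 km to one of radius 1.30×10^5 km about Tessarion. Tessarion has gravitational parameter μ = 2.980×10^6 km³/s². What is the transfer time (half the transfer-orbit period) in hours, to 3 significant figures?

Transfer-ellipse semi-major axis a_t = (r₁ + r₂)/2 = (36500 + 1.300×10^5)/2 = 83250 km.
Half the transfer-orbit period gives t = π√(a_t³/μ) = 43710 s.
Converting: 43710 s ÷ 3600 s/hour = 12.1 hours.

t = 12.1 hours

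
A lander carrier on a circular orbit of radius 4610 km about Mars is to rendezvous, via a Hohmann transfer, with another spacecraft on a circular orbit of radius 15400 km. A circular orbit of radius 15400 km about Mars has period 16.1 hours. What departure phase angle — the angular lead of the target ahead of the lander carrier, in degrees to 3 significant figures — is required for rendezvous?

φ = 85.7°

From Kepler's third law T² = 4π²r³/μ at r = 15400 km, T = 16.1 hours = 16.1 × 3600 s = 57960 s: μ = 4π²r³/T² = 42920.5 km³/s².
The Hohmann ellipse has a_t = (r₁ + r₂)/2 = 10005 km.
Transfer time t = π√(a_t³/μ) = 15175 s.
The target's mean motion on its circular orbit is ω₂ = √(μ/r₂³) = 1.0841×10^-4 rad/s.
Angle swept by the target during transfer: ω₂·t = 1.6451 rad = 94.26°.
The lander carrier traverses 180° on the transfer ellipse, so the target must lead by 180° − 94.26° = 85.7°.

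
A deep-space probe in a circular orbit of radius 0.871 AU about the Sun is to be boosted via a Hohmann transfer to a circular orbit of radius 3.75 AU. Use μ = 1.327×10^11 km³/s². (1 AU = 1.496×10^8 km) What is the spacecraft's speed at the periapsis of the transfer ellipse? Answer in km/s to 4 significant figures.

In km: r₁ = 0.871 × 1.496×10^8 = 1.303016×10^8 km; r₂ = 3.75 × 1.496×10^8 = 5.610×10^8 km.
Transfer-ellipse semi-major axis a_t = (r₁ + r₂)/2 = (1.303016×10^8 + 5.610×10^8)/2 = 3.456508×10^8 km.
The periapsis of the transfer ellipse is at r = 1.303016×10^8 km.
Applying v² = μ(2/r − 1/a_t): v = 40.66 km/s.

v = 40.66 km/s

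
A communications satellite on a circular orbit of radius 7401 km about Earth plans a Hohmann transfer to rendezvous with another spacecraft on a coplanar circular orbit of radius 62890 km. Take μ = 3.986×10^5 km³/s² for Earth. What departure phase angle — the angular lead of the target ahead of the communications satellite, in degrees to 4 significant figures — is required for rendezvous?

φ = 104.8°

Semi-major axis of the transfer orbit: a_t = (7401 + 62890)/2 = 35145.5 km.
The half-period of the transfer ellipse is t = π√(a_t³/μ) = 32785.8 s.
Target angular speed ω₂ = √(μ/r₂³) = 4.00310×10^-5 rad/s.
Angle swept by the target during transfer: ω₂·t = 1.31245 rad = 75.20°.
Arrival is 180° from departure on the ellipse, so φ = 180° − 75.20° = 104.8°.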